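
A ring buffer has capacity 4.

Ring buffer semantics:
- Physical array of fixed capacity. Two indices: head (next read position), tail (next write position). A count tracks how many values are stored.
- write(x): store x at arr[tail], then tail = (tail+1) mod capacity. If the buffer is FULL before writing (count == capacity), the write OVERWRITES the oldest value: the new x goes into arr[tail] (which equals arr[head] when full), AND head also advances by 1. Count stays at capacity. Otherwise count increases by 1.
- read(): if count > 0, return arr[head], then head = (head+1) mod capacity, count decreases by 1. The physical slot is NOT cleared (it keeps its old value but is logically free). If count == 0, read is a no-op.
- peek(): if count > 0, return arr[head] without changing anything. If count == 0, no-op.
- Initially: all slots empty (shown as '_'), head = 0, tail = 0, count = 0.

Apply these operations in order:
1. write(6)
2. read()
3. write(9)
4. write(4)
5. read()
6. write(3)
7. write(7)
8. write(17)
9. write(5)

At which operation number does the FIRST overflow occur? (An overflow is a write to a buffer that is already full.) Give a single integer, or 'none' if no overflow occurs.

Answer: 9

Derivation:
After op 1 (write(6)): arr=[6 _ _ _] head=0 tail=1 count=1
After op 2 (read()): arr=[6 _ _ _] head=1 tail=1 count=0
After op 3 (write(9)): arr=[6 9 _ _] head=1 tail=2 count=1
After op 4 (write(4)): arr=[6 9 4 _] head=1 tail=3 count=2
After op 5 (read()): arr=[6 9 4 _] head=2 tail=3 count=1
After op 6 (write(3)): arr=[6 9 4 3] head=2 tail=0 count=2
After op 7 (write(7)): arr=[7 9 4 3] head=2 tail=1 count=3
After op 8 (write(17)): arr=[7 17 4 3] head=2 tail=2 count=4
After op 9 (write(5)): arr=[7 17 5 3] head=3 tail=3 count=4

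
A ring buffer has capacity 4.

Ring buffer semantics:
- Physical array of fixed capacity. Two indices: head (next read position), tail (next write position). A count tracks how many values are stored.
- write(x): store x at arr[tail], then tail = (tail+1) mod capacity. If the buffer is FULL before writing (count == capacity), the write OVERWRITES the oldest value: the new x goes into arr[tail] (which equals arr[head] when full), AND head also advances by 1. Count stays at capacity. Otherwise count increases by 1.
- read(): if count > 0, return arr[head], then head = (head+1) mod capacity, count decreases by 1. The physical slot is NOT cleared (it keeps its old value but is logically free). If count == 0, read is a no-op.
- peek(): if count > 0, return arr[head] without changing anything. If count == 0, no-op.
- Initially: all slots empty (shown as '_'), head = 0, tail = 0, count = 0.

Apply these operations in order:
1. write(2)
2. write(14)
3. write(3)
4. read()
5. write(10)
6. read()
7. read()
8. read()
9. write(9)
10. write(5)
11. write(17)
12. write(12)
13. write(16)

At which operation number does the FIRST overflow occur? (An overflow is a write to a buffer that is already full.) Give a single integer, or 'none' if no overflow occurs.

Answer: 13

Derivation:
After op 1 (write(2)): arr=[2 _ _ _] head=0 tail=1 count=1
After op 2 (write(14)): arr=[2 14 _ _] head=0 tail=2 count=2
After op 3 (write(3)): arr=[2 14 3 _] head=0 tail=3 count=3
After op 4 (read()): arr=[2 14 3 _] head=1 tail=3 count=2
After op 5 (write(10)): arr=[2 14 3 10] head=1 tail=0 count=3
After op 6 (read()): arr=[2 14 3 10] head=2 tail=0 count=2
After op 7 (read()): arr=[2 14 3 10] head=3 tail=0 count=1
After op 8 (read()): arr=[2 14 3 10] head=0 tail=0 count=0
After op 9 (write(9)): arr=[9 14 3 10] head=0 tail=1 count=1
After op 10 (write(5)): arr=[9 5 3 10] head=0 tail=2 count=2
After op 11 (write(17)): arr=[9 5 17 10] head=0 tail=3 count=3
After op 12 (write(12)): arr=[9 5 17 12] head=0 tail=0 count=4
After op 13 (write(16)): arr=[16 5 17 12] head=1 tail=1 count=4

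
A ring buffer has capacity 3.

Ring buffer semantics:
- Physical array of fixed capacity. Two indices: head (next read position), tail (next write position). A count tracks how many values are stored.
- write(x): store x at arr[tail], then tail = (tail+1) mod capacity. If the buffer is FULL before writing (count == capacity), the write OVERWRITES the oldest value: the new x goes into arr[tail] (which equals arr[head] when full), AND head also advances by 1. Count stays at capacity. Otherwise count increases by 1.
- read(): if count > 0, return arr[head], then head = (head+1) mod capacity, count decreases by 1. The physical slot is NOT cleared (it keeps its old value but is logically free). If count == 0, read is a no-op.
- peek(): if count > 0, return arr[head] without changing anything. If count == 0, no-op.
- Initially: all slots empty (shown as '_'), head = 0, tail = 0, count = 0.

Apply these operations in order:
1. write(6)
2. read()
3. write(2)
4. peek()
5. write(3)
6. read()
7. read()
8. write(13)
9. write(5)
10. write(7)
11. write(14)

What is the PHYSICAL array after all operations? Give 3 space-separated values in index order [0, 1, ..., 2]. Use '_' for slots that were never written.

Answer: 14 5 7

Derivation:
After op 1 (write(6)): arr=[6 _ _] head=0 tail=1 count=1
After op 2 (read()): arr=[6 _ _] head=1 tail=1 count=0
After op 3 (write(2)): arr=[6 2 _] head=1 tail=2 count=1
After op 4 (peek()): arr=[6 2 _] head=1 tail=2 count=1
After op 5 (write(3)): arr=[6 2 3] head=1 tail=0 count=2
After op 6 (read()): arr=[6 2 3] head=2 tail=0 count=1
After op 7 (read()): arr=[6 2 3] head=0 tail=0 count=0
After op 8 (write(13)): arr=[13 2 3] head=0 tail=1 count=1
After op 9 (write(5)): arr=[13 5 3] head=0 tail=2 count=2
After op 10 (write(7)): arr=[13 5 7] head=0 tail=0 count=3
After op 11 (write(14)): arr=[14 5 7] head=1 tail=1 count=3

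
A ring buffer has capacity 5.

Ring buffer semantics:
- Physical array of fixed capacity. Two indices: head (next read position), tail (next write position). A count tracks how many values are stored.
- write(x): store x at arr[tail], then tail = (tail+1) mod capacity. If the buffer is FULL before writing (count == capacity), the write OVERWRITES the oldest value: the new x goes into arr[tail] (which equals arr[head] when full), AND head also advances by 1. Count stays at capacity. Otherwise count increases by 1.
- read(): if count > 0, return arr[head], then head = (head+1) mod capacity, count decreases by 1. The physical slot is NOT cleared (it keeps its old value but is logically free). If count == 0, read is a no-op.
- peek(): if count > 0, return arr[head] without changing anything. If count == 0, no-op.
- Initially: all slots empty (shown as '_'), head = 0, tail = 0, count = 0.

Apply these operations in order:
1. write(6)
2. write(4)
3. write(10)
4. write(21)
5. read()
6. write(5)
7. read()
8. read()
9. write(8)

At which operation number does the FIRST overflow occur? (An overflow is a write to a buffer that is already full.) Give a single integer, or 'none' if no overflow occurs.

After op 1 (write(6)): arr=[6 _ _ _ _] head=0 tail=1 count=1
After op 2 (write(4)): arr=[6 4 _ _ _] head=0 tail=2 count=2
After op 3 (write(10)): arr=[6 4 10 _ _] head=0 tail=3 count=3
After op 4 (write(21)): arr=[6 4 10 21 _] head=0 tail=4 count=4
After op 5 (read()): arr=[6 4 10 21 _] head=1 tail=4 count=3
After op 6 (write(5)): arr=[6 4 10 21 5] head=1 tail=0 count=4
After op 7 (read()): arr=[6 4 10 21 5] head=2 tail=0 count=3
After op 8 (read()): arr=[6 4 10 21 5] head=3 tail=0 count=2
After op 9 (write(8)): arr=[8 4 10 21 5] head=3 tail=1 count=3

Answer: none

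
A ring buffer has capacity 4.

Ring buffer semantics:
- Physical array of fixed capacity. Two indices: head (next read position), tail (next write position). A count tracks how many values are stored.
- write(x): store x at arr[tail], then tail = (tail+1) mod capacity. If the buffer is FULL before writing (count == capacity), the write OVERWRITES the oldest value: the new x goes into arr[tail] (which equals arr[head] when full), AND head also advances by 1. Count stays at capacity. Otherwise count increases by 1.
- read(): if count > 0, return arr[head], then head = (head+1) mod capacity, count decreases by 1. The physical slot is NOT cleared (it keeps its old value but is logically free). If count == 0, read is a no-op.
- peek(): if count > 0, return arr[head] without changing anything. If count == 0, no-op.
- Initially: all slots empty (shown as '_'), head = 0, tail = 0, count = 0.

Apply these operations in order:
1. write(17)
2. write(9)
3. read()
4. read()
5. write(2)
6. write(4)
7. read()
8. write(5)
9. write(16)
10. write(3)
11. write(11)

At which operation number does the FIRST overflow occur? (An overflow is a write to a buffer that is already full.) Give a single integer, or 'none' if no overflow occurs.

After op 1 (write(17)): arr=[17 _ _ _] head=0 tail=1 count=1
After op 2 (write(9)): arr=[17 9 _ _] head=0 tail=2 count=2
After op 3 (read()): arr=[17 9 _ _] head=1 tail=2 count=1
After op 4 (read()): arr=[17 9 _ _] head=2 tail=2 count=0
After op 5 (write(2)): arr=[17 9 2 _] head=2 tail=3 count=1
After op 6 (write(4)): arr=[17 9 2 4] head=2 tail=0 count=2
After op 7 (read()): arr=[17 9 2 4] head=3 tail=0 count=1
After op 8 (write(5)): arr=[5 9 2 4] head=3 tail=1 count=2
After op 9 (write(16)): arr=[5 16 2 4] head=3 tail=2 count=3
After op 10 (write(3)): arr=[5 16 3 4] head=3 tail=3 count=4
After op 11 (write(11)): arr=[5 16 3 11] head=0 tail=0 count=4

Answer: 11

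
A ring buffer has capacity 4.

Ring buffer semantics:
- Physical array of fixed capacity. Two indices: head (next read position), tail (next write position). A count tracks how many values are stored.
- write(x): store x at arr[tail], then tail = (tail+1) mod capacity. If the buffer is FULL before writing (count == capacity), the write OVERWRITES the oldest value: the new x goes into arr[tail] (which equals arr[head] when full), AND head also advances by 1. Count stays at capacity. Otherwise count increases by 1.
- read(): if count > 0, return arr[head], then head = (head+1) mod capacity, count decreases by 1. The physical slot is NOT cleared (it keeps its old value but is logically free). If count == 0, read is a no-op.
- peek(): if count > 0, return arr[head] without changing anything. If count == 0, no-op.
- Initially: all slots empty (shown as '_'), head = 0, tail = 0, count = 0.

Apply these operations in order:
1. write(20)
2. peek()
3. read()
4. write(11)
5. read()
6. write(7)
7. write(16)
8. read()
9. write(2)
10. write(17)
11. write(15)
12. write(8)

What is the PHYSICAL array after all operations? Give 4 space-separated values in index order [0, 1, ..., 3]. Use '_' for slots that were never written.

Answer: 2 17 15 8

Derivation:
After op 1 (write(20)): arr=[20 _ _ _] head=0 tail=1 count=1
After op 2 (peek()): arr=[20 _ _ _] head=0 tail=1 count=1
After op 3 (read()): arr=[20 _ _ _] head=1 tail=1 count=0
After op 4 (write(11)): arr=[20 11 _ _] head=1 tail=2 count=1
After op 5 (read()): arr=[20 11 _ _] head=2 tail=2 count=0
After op 6 (write(7)): arr=[20 11 7 _] head=2 tail=3 count=1
After op 7 (write(16)): arr=[20 11 7 16] head=2 tail=0 count=2
After op 8 (read()): arr=[20 11 7 16] head=3 tail=0 count=1
After op 9 (write(2)): arr=[2 11 7 16] head=3 tail=1 count=2
After op 10 (write(17)): arr=[2 17 7 16] head=3 tail=2 count=3
After op 11 (write(15)): arr=[2 17 15 16] head=3 tail=3 count=4
After op 12 (write(8)): arr=[2 17 15 8] head=0 tail=0 count=4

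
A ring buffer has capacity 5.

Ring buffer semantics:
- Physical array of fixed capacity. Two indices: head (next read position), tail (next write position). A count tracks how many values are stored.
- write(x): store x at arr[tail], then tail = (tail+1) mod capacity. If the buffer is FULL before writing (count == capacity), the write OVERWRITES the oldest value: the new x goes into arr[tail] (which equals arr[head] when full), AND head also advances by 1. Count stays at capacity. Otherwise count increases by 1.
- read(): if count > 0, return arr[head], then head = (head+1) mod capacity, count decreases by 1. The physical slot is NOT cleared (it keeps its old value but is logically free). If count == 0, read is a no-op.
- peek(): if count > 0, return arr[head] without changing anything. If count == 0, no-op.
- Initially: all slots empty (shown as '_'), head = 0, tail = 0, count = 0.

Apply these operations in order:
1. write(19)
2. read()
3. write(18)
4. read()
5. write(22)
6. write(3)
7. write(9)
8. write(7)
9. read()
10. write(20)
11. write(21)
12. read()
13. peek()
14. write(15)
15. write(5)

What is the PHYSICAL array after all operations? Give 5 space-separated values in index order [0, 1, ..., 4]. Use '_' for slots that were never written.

Answer: 7 20 21 15 5

Derivation:
After op 1 (write(19)): arr=[19 _ _ _ _] head=0 tail=1 count=1
After op 2 (read()): arr=[19 _ _ _ _] head=1 tail=1 count=0
After op 3 (write(18)): arr=[19 18 _ _ _] head=1 tail=2 count=1
After op 4 (read()): arr=[19 18 _ _ _] head=2 tail=2 count=0
After op 5 (write(22)): arr=[19 18 22 _ _] head=2 tail=3 count=1
After op 6 (write(3)): arr=[19 18 22 3 _] head=2 tail=4 count=2
After op 7 (write(9)): arr=[19 18 22 3 9] head=2 tail=0 count=3
After op 8 (write(7)): arr=[7 18 22 3 9] head=2 tail=1 count=4
After op 9 (read()): arr=[7 18 22 3 9] head=3 tail=1 count=3
After op 10 (write(20)): arr=[7 20 22 3 9] head=3 tail=2 count=4
After op 11 (write(21)): arr=[7 20 21 3 9] head=3 tail=3 count=5
After op 12 (read()): arr=[7 20 21 3 9] head=4 tail=3 count=4
After op 13 (peek()): arr=[7 20 21 3 9] head=4 tail=3 count=4
After op 14 (write(15)): arr=[7 20 21 15 9] head=4 tail=4 count=5
After op 15 (write(5)): arr=[7 20 21 15 5] head=0 tail=0 count=5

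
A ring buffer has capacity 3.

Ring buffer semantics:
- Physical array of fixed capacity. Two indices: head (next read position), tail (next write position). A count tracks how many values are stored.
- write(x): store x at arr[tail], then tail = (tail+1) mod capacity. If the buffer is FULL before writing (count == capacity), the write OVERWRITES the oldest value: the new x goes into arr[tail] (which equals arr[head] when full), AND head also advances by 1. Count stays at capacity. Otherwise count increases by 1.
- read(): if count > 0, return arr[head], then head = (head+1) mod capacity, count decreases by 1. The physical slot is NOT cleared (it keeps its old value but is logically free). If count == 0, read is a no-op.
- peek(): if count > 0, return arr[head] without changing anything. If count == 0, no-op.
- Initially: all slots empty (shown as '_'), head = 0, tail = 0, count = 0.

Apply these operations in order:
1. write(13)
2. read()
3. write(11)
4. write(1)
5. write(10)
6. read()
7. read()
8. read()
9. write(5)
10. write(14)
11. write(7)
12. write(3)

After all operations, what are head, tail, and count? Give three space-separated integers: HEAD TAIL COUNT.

Answer: 2 2 3

Derivation:
After op 1 (write(13)): arr=[13 _ _] head=0 tail=1 count=1
After op 2 (read()): arr=[13 _ _] head=1 tail=1 count=0
After op 3 (write(11)): arr=[13 11 _] head=1 tail=2 count=1
After op 4 (write(1)): arr=[13 11 1] head=1 tail=0 count=2
After op 5 (write(10)): arr=[10 11 1] head=1 tail=1 count=3
After op 6 (read()): arr=[10 11 1] head=2 tail=1 count=2
After op 7 (read()): arr=[10 11 1] head=0 tail=1 count=1
After op 8 (read()): arr=[10 11 1] head=1 tail=1 count=0
After op 9 (write(5)): arr=[10 5 1] head=1 tail=2 count=1
After op 10 (write(14)): arr=[10 5 14] head=1 tail=0 count=2
After op 11 (write(7)): arr=[7 5 14] head=1 tail=1 count=3
After op 12 (write(3)): arr=[7 3 14] head=2 tail=2 count=3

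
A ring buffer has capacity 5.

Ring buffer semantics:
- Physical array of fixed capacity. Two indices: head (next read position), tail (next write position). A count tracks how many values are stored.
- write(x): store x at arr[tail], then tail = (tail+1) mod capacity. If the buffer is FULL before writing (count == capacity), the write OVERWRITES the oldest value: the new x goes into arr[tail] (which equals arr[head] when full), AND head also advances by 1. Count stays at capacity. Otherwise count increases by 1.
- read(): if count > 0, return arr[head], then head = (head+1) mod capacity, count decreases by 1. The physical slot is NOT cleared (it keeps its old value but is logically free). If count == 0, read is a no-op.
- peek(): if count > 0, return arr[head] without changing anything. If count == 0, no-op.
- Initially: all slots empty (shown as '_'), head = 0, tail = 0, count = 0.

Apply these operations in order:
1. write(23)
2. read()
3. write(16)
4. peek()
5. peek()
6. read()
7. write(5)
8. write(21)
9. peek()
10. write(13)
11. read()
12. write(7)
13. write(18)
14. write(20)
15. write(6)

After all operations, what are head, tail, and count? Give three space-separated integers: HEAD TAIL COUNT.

Answer: 4 4 5

Derivation:
After op 1 (write(23)): arr=[23 _ _ _ _] head=0 tail=1 count=1
After op 2 (read()): arr=[23 _ _ _ _] head=1 tail=1 count=0
After op 3 (write(16)): arr=[23 16 _ _ _] head=1 tail=2 count=1
After op 4 (peek()): arr=[23 16 _ _ _] head=1 tail=2 count=1
After op 5 (peek()): arr=[23 16 _ _ _] head=1 tail=2 count=1
After op 6 (read()): arr=[23 16 _ _ _] head=2 tail=2 count=0
After op 7 (write(5)): arr=[23 16 5 _ _] head=2 tail=3 count=1
After op 8 (write(21)): arr=[23 16 5 21 _] head=2 tail=4 count=2
After op 9 (peek()): arr=[23 16 5 21 _] head=2 tail=4 count=2
After op 10 (write(13)): arr=[23 16 5 21 13] head=2 tail=0 count=3
After op 11 (read()): arr=[23 16 5 21 13] head=3 tail=0 count=2
After op 12 (write(7)): arr=[7 16 5 21 13] head=3 tail=1 count=3
After op 13 (write(18)): arr=[7 18 5 21 13] head=3 tail=2 count=4
After op 14 (write(20)): arr=[7 18 20 21 13] head=3 tail=3 count=5
After op 15 (write(6)): arr=[7 18 20 6 13] head=4 tail=4 count=5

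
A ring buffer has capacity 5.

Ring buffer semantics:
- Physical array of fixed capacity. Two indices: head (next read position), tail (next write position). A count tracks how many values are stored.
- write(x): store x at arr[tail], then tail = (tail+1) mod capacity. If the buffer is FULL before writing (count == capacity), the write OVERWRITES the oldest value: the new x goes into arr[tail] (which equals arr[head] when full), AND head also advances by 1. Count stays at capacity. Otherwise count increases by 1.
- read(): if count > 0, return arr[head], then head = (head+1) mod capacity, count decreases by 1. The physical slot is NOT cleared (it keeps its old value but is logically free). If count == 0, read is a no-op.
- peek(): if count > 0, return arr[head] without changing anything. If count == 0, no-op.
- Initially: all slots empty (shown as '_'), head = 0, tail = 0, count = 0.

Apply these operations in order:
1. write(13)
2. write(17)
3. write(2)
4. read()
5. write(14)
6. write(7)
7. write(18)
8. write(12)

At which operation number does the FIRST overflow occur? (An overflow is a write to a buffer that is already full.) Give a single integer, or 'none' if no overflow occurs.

After op 1 (write(13)): arr=[13 _ _ _ _] head=0 tail=1 count=1
After op 2 (write(17)): arr=[13 17 _ _ _] head=0 tail=2 count=2
After op 3 (write(2)): arr=[13 17 2 _ _] head=0 tail=3 count=3
After op 4 (read()): arr=[13 17 2 _ _] head=1 tail=3 count=2
After op 5 (write(14)): arr=[13 17 2 14 _] head=1 tail=4 count=3
After op 6 (write(7)): arr=[13 17 2 14 7] head=1 tail=0 count=4
After op 7 (write(18)): arr=[18 17 2 14 7] head=1 tail=1 count=5
After op 8 (write(12)): arr=[18 12 2 14 7] head=2 tail=2 count=5

Answer: 8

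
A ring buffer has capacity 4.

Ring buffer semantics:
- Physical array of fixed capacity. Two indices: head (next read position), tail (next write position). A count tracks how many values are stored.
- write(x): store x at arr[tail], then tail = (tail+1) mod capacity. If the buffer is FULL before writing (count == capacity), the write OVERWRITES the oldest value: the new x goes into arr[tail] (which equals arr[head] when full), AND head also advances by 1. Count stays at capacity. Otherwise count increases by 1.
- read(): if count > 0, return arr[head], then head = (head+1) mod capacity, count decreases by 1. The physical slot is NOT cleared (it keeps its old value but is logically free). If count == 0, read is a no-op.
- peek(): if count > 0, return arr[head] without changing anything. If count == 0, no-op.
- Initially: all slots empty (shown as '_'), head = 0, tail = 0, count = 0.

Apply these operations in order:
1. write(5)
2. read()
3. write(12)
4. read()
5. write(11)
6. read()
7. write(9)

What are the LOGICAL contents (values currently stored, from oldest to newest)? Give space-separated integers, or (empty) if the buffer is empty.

Answer: 9

Derivation:
After op 1 (write(5)): arr=[5 _ _ _] head=0 tail=1 count=1
After op 2 (read()): arr=[5 _ _ _] head=1 tail=1 count=0
After op 3 (write(12)): arr=[5 12 _ _] head=1 tail=2 count=1
After op 4 (read()): arr=[5 12 _ _] head=2 tail=2 count=0
After op 5 (write(11)): arr=[5 12 11 _] head=2 tail=3 count=1
After op 6 (read()): arr=[5 12 11 _] head=3 tail=3 count=0
After op 7 (write(9)): arr=[5 12 11 9] head=3 tail=0 count=1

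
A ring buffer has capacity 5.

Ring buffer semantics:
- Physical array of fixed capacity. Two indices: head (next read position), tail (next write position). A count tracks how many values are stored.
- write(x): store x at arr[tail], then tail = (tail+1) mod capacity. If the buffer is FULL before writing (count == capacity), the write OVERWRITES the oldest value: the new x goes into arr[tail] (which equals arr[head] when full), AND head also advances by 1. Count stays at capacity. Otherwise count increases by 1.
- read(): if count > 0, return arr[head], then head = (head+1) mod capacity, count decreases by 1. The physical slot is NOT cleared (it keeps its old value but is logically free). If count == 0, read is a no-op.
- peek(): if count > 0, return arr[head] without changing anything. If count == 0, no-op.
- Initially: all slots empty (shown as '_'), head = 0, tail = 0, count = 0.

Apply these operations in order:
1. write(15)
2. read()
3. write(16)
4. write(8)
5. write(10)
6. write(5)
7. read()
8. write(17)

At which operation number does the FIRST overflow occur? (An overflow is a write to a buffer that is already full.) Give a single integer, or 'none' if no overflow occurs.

Answer: none

Derivation:
After op 1 (write(15)): arr=[15 _ _ _ _] head=0 tail=1 count=1
After op 2 (read()): arr=[15 _ _ _ _] head=1 tail=1 count=0
After op 3 (write(16)): arr=[15 16 _ _ _] head=1 tail=2 count=1
After op 4 (write(8)): arr=[15 16 8 _ _] head=1 tail=3 count=2
After op 5 (write(10)): arr=[15 16 8 10 _] head=1 tail=4 count=3
After op 6 (write(5)): arr=[15 16 8 10 5] head=1 tail=0 count=4
After op 7 (read()): arr=[15 16 8 10 5] head=2 tail=0 count=3
After op 8 (write(17)): arr=[17 16 8 10 5] head=2 tail=1 count=4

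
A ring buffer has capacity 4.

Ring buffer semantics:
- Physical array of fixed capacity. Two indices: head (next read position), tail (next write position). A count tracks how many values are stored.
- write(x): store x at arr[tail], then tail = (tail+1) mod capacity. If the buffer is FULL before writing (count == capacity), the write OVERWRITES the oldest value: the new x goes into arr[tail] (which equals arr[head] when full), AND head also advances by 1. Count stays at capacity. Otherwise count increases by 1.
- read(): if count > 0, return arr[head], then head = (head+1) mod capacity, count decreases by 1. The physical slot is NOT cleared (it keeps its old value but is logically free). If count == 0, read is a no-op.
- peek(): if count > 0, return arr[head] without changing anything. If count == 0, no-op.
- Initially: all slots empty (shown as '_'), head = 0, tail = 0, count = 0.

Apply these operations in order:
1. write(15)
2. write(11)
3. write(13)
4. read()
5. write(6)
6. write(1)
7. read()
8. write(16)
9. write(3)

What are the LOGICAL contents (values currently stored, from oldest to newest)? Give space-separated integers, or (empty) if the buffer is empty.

After op 1 (write(15)): arr=[15 _ _ _] head=0 tail=1 count=1
After op 2 (write(11)): arr=[15 11 _ _] head=0 tail=2 count=2
After op 3 (write(13)): arr=[15 11 13 _] head=0 tail=3 count=3
After op 4 (read()): arr=[15 11 13 _] head=1 tail=3 count=2
After op 5 (write(6)): arr=[15 11 13 6] head=1 tail=0 count=3
After op 6 (write(1)): arr=[1 11 13 6] head=1 tail=1 count=4
After op 7 (read()): arr=[1 11 13 6] head=2 tail=1 count=3
After op 8 (write(16)): arr=[1 16 13 6] head=2 tail=2 count=4
After op 9 (write(3)): arr=[1 16 3 6] head=3 tail=3 count=4

Answer: 6 1 16 3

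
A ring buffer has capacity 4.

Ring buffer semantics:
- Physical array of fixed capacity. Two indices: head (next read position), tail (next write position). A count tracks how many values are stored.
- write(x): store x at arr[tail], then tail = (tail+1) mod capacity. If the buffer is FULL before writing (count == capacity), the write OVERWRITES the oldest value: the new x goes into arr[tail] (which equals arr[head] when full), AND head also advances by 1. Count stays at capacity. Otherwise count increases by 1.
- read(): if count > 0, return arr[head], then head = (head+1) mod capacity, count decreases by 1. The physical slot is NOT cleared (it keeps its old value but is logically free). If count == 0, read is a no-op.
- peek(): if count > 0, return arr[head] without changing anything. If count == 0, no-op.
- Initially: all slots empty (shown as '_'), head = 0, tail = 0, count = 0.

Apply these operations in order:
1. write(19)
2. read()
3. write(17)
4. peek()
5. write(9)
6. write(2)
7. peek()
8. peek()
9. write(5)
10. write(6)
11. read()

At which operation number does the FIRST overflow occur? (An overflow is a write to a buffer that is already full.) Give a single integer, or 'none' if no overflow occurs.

Answer: 10

Derivation:
After op 1 (write(19)): arr=[19 _ _ _] head=0 tail=1 count=1
After op 2 (read()): arr=[19 _ _ _] head=1 tail=1 count=0
After op 3 (write(17)): arr=[19 17 _ _] head=1 tail=2 count=1
After op 4 (peek()): arr=[19 17 _ _] head=1 tail=2 count=1
After op 5 (write(9)): arr=[19 17 9 _] head=1 tail=3 count=2
After op 6 (write(2)): arr=[19 17 9 2] head=1 tail=0 count=3
After op 7 (peek()): arr=[19 17 9 2] head=1 tail=0 count=3
After op 8 (peek()): arr=[19 17 9 2] head=1 tail=0 count=3
After op 9 (write(5)): arr=[5 17 9 2] head=1 tail=1 count=4
After op 10 (write(6)): arr=[5 6 9 2] head=2 tail=2 count=4
After op 11 (read()): arr=[5 6 9 2] head=3 tail=2 count=3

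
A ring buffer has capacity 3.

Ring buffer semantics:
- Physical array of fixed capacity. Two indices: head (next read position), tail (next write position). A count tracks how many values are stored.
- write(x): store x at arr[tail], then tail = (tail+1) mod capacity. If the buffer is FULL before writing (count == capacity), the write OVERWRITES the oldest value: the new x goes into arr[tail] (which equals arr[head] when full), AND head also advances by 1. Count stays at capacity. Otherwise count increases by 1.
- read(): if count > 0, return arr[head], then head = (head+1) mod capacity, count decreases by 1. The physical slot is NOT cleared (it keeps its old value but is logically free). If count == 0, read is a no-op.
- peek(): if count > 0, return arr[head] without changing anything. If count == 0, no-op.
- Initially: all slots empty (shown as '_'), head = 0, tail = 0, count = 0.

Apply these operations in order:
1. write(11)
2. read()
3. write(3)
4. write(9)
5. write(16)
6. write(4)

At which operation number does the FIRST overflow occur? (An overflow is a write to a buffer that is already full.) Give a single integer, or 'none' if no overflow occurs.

After op 1 (write(11)): arr=[11 _ _] head=0 tail=1 count=1
After op 2 (read()): arr=[11 _ _] head=1 tail=1 count=0
After op 3 (write(3)): arr=[11 3 _] head=1 tail=2 count=1
After op 4 (write(9)): arr=[11 3 9] head=1 tail=0 count=2
After op 5 (write(16)): arr=[16 3 9] head=1 tail=1 count=3
After op 6 (write(4)): arr=[16 4 9] head=2 tail=2 count=3

Answer: 6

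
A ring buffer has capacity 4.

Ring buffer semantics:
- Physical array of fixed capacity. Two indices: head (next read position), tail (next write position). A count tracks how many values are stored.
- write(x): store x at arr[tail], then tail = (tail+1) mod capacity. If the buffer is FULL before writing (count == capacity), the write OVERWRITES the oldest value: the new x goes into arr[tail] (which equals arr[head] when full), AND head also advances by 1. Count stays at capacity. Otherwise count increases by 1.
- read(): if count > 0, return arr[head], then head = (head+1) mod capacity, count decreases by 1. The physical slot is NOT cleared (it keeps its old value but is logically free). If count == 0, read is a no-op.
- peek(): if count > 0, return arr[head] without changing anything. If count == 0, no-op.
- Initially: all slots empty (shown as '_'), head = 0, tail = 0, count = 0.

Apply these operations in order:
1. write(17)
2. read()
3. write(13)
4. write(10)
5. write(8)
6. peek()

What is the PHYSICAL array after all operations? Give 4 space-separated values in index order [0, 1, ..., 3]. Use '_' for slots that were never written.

After op 1 (write(17)): arr=[17 _ _ _] head=0 tail=1 count=1
After op 2 (read()): arr=[17 _ _ _] head=1 tail=1 count=0
After op 3 (write(13)): arr=[17 13 _ _] head=1 tail=2 count=1
After op 4 (write(10)): arr=[17 13 10 _] head=1 tail=3 count=2
After op 5 (write(8)): arr=[17 13 10 8] head=1 tail=0 count=3
After op 6 (peek()): arr=[17 13 10 8] head=1 tail=0 count=3

Answer: 17 13 10 8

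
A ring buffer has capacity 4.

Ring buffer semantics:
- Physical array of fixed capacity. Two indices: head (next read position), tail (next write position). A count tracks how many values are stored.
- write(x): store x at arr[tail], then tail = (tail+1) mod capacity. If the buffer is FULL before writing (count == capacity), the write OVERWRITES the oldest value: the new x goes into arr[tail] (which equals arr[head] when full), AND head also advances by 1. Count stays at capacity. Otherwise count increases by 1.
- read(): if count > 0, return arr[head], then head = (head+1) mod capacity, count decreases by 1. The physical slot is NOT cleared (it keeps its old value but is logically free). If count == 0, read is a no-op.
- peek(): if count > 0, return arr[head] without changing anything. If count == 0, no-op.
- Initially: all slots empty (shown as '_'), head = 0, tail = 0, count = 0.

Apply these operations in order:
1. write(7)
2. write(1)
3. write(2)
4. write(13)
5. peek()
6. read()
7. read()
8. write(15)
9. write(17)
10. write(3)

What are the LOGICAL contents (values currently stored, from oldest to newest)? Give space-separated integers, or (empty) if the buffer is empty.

Answer: 13 15 17 3

Derivation:
After op 1 (write(7)): arr=[7 _ _ _] head=0 tail=1 count=1
After op 2 (write(1)): arr=[7 1 _ _] head=0 tail=2 count=2
After op 3 (write(2)): arr=[7 1 2 _] head=0 tail=3 count=3
After op 4 (write(13)): arr=[7 1 2 13] head=0 tail=0 count=4
After op 5 (peek()): arr=[7 1 2 13] head=0 tail=0 count=4
After op 6 (read()): arr=[7 1 2 13] head=1 tail=0 count=3
After op 7 (read()): arr=[7 1 2 13] head=2 tail=0 count=2
After op 8 (write(15)): arr=[15 1 2 13] head=2 tail=1 count=3
After op 9 (write(17)): arr=[15 17 2 13] head=2 tail=2 count=4
After op 10 (write(3)): arr=[15 17 3 13] head=3 tail=3 count=4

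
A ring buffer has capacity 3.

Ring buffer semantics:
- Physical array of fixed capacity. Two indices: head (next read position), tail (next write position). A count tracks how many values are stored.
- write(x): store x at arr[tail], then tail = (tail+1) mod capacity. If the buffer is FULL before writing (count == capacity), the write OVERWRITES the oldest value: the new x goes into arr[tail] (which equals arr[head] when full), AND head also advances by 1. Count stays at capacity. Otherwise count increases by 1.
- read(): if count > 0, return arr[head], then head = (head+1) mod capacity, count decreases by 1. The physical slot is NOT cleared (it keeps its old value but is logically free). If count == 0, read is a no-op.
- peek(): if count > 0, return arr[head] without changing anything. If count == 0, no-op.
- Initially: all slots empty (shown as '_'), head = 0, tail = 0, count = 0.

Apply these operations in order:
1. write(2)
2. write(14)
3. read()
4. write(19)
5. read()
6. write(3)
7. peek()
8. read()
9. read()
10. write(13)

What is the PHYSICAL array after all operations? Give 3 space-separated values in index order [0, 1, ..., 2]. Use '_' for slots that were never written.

Answer: 3 13 19

Derivation:
After op 1 (write(2)): arr=[2 _ _] head=0 tail=1 count=1
After op 2 (write(14)): arr=[2 14 _] head=0 tail=2 count=2
After op 3 (read()): arr=[2 14 _] head=1 tail=2 count=1
After op 4 (write(19)): arr=[2 14 19] head=1 tail=0 count=2
After op 5 (read()): arr=[2 14 19] head=2 tail=0 count=1
After op 6 (write(3)): arr=[3 14 19] head=2 tail=1 count=2
After op 7 (peek()): arr=[3 14 19] head=2 tail=1 count=2
After op 8 (read()): arr=[3 14 19] head=0 tail=1 count=1
After op 9 (read()): arr=[3 14 19] head=1 tail=1 count=0
After op 10 (write(13)): arr=[3 13 19] head=1 tail=2 count=1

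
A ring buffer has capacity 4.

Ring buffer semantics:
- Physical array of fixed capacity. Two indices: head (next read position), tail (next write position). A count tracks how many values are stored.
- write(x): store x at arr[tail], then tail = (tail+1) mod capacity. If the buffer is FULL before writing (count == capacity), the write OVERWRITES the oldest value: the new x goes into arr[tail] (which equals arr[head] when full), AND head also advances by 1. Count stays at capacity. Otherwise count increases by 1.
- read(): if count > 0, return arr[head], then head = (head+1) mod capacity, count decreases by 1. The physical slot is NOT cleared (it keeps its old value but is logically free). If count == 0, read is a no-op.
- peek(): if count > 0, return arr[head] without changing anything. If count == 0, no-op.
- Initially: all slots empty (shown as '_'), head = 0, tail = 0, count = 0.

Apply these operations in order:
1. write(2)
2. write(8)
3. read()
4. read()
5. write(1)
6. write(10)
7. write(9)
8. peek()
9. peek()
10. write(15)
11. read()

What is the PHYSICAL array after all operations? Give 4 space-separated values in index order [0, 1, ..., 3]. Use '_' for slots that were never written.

After op 1 (write(2)): arr=[2 _ _ _] head=0 tail=1 count=1
After op 2 (write(8)): arr=[2 8 _ _] head=0 tail=2 count=2
After op 3 (read()): arr=[2 8 _ _] head=1 tail=2 count=1
After op 4 (read()): arr=[2 8 _ _] head=2 tail=2 count=0
After op 5 (write(1)): arr=[2 8 1 _] head=2 tail=3 count=1
After op 6 (write(10)): arr=[2 8 1 10] head=2 tail=0 count=2
After op 7 (write(9)): arr=[9 8 1 10] head=2 tail=1 count=3
After op 8 (peek()): arr=[9 8 1 10] head=2 tail=1 count=3
After op 9 (peek()): arr=[9 8 1 10] head=2 tail=1 count=3
After op 10 (write(15)): arr=[9 15 1 10] head=2 tail=2 count=4
After op 11 (read()): arr=[9 15 1 10] head=3 tail=2 count=3

Answer: 9 15 1 10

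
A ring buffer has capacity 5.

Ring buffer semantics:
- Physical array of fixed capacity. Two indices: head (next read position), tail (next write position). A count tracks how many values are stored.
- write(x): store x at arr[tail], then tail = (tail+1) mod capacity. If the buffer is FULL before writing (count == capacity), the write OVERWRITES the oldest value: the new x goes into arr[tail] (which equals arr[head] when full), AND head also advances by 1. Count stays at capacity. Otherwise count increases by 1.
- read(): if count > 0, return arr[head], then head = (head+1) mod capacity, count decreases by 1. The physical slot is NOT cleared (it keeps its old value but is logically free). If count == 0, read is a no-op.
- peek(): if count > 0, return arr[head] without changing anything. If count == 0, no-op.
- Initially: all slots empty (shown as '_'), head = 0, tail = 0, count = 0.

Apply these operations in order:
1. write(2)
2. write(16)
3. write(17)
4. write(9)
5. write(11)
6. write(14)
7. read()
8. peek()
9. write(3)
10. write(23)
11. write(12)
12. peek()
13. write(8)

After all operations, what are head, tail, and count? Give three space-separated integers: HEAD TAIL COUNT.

After op 1 (write(2)): arr=[2 _ _ _ _] head=0 tail=1 count=1
After op 2 (write(16)): arr=[2 16 _ _ _] head=0 tail=2 count=2
After op 3 (write(17)): arr=[2 16 17 _ _] head=0 tail=3 count=3
After op 4 (write(9)): arr=[2 16 17 9 _] head=0 tail=4 count=4
After op 5 (write(11)): arr=[2 16 17 9 11] head=0 tail=0 count=5
After op 6 (write(14)): arr=[14 16 17 9 11] head=1 tail=1 count=5
After op 7 (read()): arr=[14 16 17 9 11] head=2 tail=1 count=4
After op 8 (peek()): arr=[14 16 17 9 11] head=2 tail=1 count=4
After op 9 (write(3)): arr=[14 3 17 9 11] head=2 tail=2 count=5
After op 10 (write(23)): arr=[14 3 23 9 11] head=3 tail=3 count=5
After op 11 (write(12)): arr=[14 3 23 12 11] head=4 tail=4 count=5
After op 12 (peek()): arr=[14 3 23 12 11] head=4 tail=4 count=5
After op 13 (write(8)): arr=[14 3 23 12 8] head=0 tail=0 count=5

Answer: 0 0 5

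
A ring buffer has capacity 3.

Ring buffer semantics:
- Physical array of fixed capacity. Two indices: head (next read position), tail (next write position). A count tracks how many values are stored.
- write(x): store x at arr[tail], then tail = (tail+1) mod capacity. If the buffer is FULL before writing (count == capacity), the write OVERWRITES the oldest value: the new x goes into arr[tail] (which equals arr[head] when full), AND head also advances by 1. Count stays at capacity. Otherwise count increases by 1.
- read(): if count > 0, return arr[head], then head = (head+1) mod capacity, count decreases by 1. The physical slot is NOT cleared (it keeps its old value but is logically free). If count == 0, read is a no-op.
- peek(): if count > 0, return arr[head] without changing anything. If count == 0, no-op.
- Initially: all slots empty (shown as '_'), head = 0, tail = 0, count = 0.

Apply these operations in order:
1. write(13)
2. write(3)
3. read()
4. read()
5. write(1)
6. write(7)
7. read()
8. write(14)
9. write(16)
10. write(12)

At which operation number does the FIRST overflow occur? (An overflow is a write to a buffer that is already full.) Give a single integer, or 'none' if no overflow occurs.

Answer: 10

Derivation:
After op 1 (write(13)): arr=[13 _ _] head=0 tail=1 count=1
After op 2 (write(3)): arr=[13 3 _] head=0 tail=2 count=2
After op 3 (read()): arr=[13 3 _] head=1 tail=2 count=1
After op 4 (read()): arr=[13 3 _] head=2 tail=2 count=0
After op 5 (write(1)): arr=[13 3 1] head=2 tail=0 count=1
After op 6 (write(7)): arr=[7 3 1] head=2 tail=1 count=2
After op 7 (read()): arr=[7 3 1] head=0 tail=1 count=1
After op 8 (write(14)): arr=[7 14 1] head=0 tail=2 count=2
After op 9 (write(16)): arr=[7 14 16] head=0 tail=0 count=3
After op 10 (write(12)): arr=[12 14 16] head=1 tail=1 count=3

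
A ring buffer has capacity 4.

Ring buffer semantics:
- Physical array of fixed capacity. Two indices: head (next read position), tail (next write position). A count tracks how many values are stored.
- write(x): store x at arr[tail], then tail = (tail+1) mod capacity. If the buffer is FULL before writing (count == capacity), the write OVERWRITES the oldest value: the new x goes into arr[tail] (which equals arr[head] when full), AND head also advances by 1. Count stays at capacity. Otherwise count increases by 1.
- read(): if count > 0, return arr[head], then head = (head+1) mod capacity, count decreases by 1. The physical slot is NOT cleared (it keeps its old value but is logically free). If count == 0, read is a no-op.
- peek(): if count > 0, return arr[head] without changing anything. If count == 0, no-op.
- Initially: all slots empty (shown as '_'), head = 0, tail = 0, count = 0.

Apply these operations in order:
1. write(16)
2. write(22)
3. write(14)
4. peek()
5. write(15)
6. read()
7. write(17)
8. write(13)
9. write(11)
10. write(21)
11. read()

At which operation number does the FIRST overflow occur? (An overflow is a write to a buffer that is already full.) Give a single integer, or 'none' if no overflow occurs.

After op 1 (write(16)): arr=[16 _ _ _] head=0 tail=1 count=1
After op 2 (write(22)): arr=[16 22 _ _] head=0 tail=2 count=2
After op 3 (write(14)): arr=[16 22 14 _] head=0 tail=3 count=3
After op 4 (peek()): arr=[16 22 14 _] head=0 tail=3 count=3
After op 5 (write(15)): arr=[16 22 14 15] head=0 tail=0 count=4
After op 6 (read()): arr=[16 22 14 15] head=1 tail=0 count=3
After op 7 (write(17)): arr=[17 22 14 15] head=1 tail=1 count=4
After op 8 (write(13)): arr=[17 13 14 15] head=2 tail=2 count=4
After op 9 (write(11)): arr=[17 13 11 15] head=3 tail=3 count=4
After op 10 (write(21)): arr=[17 13 11 21] head=0 tail=0 count=4
After op 11 (read()): arr=[17 13 11 21] head=1 tail=0 count=3

Answer: 8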